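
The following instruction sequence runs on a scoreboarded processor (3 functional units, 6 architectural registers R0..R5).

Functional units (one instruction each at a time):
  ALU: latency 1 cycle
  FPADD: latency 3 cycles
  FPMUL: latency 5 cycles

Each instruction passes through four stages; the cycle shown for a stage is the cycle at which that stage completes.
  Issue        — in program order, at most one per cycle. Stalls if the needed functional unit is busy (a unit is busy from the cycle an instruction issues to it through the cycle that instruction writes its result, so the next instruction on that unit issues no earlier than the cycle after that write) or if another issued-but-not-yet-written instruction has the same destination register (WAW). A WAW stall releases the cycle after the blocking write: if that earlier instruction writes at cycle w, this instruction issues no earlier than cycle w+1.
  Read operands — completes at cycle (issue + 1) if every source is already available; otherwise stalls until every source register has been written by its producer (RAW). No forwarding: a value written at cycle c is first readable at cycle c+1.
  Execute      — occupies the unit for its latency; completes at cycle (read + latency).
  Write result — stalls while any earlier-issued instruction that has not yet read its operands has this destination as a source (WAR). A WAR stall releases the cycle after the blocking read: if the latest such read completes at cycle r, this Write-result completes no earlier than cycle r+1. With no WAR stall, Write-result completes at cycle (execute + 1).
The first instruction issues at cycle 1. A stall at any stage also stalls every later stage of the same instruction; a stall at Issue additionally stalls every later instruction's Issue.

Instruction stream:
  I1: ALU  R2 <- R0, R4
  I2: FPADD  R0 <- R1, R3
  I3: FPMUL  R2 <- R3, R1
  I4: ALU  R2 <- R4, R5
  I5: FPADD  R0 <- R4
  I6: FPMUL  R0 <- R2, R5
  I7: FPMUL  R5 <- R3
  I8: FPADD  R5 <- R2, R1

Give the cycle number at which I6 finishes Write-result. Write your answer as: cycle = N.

I1 -> (1, 2, 3, 4)
I2 -> (2, 3, 6, 7)
I3 -> (5, 6, 11, 12)  // WAW R2: wait I1 write@4
I4 -> (13, 14, 15, 16)  // WAW R2: wait I3 write@12
I5 -> (14, 15, 18, 19)
I6 -> (20, 21, 26, 27)  // WAW R0: wait I5 write@19
I7 -> (28, 29, 34, 35)  // struct: FPMUL busy until I6 writes@27
I8 -> (36, 37, 40, 41)  // WAW R5: wait I7 write@35

cycle = 27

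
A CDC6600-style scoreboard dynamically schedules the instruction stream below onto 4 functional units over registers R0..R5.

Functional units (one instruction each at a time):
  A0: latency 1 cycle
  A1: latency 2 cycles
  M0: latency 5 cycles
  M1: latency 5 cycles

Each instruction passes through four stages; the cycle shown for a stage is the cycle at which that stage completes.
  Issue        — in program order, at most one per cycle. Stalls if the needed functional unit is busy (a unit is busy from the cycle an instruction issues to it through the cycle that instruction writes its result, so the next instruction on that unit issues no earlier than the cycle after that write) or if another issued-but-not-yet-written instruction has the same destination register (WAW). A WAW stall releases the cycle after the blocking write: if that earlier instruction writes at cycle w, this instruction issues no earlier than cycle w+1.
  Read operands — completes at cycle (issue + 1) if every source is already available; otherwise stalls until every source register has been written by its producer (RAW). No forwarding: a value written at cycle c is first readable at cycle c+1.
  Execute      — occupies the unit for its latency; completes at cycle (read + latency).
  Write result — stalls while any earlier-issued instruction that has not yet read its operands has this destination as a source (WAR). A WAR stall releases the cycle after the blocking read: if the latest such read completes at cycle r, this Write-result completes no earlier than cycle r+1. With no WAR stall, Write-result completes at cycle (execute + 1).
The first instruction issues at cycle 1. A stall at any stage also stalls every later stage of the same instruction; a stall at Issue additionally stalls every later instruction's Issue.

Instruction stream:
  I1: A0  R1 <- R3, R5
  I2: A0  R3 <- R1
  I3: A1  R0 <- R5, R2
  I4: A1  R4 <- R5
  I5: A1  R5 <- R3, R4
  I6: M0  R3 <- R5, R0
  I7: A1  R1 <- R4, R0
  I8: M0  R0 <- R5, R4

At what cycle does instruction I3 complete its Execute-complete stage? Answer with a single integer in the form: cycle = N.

cycle = 9

1) issue 1, read 2, done 3, write 4
2) issue 5, read 6, done 7, write 8  <struct: A0 busy until I1 writes@4>
3) issue 6, read 7, done 9, write 10
4) issue 11, read 12, done 14, write 15  <struct: A1 busy until I3 writes@10>
5) issue 16, read 17, done 19, write 20  <struct: A1 busy until I4 writes@15>
6) issue 17, read 21, done 26, write 27  <RAW R5: wait I5 write@20>
7) issue 21, read 22, done 24, write 25  <struct: A1 busy until I5 writes@20>
8) issue 28, read 29, done 34, write 35  <struct: M0 busy until I6 writes@27>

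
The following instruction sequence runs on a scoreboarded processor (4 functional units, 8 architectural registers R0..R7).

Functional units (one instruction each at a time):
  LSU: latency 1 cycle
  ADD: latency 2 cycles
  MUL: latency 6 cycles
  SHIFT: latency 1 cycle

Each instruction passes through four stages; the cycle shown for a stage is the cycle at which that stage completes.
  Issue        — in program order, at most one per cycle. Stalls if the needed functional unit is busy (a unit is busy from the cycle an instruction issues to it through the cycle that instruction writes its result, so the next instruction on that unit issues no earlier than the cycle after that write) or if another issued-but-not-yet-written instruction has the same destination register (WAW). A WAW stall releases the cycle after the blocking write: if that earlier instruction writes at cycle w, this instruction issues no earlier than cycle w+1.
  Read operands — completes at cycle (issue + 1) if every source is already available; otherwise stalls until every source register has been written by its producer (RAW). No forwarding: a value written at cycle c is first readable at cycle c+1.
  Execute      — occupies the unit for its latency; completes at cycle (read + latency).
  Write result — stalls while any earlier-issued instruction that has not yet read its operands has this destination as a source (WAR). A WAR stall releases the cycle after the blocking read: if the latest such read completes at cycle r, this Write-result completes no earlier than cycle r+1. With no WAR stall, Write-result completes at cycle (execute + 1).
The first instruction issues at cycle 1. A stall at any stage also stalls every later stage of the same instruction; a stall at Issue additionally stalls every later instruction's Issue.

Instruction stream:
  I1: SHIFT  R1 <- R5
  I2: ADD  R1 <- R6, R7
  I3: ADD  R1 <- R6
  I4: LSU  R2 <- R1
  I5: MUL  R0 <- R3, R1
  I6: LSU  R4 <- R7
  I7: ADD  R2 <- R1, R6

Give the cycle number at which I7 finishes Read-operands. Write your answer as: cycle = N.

I1 -> (1, 2, 3, 4)
I2 -> (5, 6, 8, 9)  // WAW R1: wait I1 write@4
I3 -> (10, 11, 13, 14)  // struct: ADD busy until I2 writes@9
I4 -> (11, 15, 16, 17)  // RAW R1: wait I3 write@14
I5 -> (12, 15, 21, 22)  // RAW R1: wait I3 write@14
I6 -> (18, 19, 20, 21)  // struct: LSU busy until I4 writes@17
I7 -> (19, 20, 22, 23)

cycle = 20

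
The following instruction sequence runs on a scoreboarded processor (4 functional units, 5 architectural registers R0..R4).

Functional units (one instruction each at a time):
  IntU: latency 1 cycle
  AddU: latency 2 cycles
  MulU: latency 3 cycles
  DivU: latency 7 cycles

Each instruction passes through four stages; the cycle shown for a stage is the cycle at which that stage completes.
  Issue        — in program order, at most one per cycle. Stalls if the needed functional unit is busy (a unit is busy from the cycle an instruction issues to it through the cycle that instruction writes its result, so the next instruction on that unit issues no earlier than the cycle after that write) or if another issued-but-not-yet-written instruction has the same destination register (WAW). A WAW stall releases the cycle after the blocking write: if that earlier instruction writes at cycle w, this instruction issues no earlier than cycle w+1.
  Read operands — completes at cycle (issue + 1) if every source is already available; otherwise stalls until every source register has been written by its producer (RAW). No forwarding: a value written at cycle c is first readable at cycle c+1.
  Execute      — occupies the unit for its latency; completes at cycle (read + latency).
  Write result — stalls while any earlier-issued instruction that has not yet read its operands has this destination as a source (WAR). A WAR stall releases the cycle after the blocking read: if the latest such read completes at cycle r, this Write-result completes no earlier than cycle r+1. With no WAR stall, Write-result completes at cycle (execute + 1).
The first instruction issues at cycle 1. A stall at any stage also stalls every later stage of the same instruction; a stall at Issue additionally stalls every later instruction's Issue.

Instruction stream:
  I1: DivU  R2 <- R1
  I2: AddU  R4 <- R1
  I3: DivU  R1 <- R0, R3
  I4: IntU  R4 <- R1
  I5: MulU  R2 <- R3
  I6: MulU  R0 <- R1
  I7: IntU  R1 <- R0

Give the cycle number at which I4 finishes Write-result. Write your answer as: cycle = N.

cycle = 23

t=1  I1 dispatched to DivU
t=2  I1 operands ready, I2 dispatched to AddU
t=3  I2 operands ready
t=5  I2 complete
t=6  R4←I2
t=9  I1 complete
t=10  R2←I1
t=11  I3 dispatched to DivU
t=12  I3 operands ready, I4 dispatched to IntU
t=13  I5 dispatched to MulU
t=14  I5 operands ready
t=17  I5 complete
t=18  R2←I5
t=19  I3 complete, I6 dispatched to MulU
t=20  R1←I3
t=21  I4 operands ready, I6 operands ready
t=22  I4 complete
t=23  R4←I4
t=24  I6 complete, I7 dispatched to IntU
t=25  R0←I6
t=26  I7 operands ready
t=27  I7 complete
t=28  R1←I7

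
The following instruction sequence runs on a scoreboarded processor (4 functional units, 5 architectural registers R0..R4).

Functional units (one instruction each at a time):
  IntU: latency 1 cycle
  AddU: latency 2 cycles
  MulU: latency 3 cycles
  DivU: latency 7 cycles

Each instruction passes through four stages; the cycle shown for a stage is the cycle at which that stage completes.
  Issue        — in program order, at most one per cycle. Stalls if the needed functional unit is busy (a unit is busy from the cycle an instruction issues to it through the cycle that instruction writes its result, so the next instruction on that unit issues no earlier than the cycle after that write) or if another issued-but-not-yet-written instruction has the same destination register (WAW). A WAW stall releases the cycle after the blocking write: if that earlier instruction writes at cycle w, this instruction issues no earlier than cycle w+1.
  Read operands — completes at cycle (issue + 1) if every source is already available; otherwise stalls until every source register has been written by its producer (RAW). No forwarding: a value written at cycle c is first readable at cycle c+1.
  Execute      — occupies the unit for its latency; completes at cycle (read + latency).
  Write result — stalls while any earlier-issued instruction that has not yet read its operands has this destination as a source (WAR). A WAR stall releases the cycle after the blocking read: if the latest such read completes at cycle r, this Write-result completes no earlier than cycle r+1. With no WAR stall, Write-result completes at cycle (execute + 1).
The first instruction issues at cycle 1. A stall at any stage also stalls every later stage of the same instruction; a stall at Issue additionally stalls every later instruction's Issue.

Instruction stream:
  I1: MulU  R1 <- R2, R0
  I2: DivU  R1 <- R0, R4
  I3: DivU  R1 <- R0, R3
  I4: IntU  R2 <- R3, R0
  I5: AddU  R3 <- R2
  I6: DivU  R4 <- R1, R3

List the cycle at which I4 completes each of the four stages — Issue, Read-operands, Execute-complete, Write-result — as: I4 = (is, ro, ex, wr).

I4 = (18, 19, 20, 21)

cycle 1: issue I1 (MulU)
cycle 2: I1 read-ops
cycle 5: I1 finished on MulU
cycle 6: I1→R1
cycle 7: issue I2 (DivU)
cycle 8: I2 read-ops
cycle 15: I2 finished on DivU
cycle 16: I2→R1
cycle 17: issue I3 (DivU)
cycle 18: I3 read-ops, issue I4 (IntU)
cycle 19: I4 read-ops, issue I5 (AddU)
cycle 20: I4 finished on IntU
cycle 21: I4→R2
cycle 22: I5 read-ops
cycle 24: I5 finished on AddU
cycle 25: I3 finished on DivU, I5→R3
cycle 26: I3→R1
cycle 27: issue I6 (DivU)
cycle 28: I6 read-ops
cycle 35: I6 finished on DivU
cycle 36: I6→R4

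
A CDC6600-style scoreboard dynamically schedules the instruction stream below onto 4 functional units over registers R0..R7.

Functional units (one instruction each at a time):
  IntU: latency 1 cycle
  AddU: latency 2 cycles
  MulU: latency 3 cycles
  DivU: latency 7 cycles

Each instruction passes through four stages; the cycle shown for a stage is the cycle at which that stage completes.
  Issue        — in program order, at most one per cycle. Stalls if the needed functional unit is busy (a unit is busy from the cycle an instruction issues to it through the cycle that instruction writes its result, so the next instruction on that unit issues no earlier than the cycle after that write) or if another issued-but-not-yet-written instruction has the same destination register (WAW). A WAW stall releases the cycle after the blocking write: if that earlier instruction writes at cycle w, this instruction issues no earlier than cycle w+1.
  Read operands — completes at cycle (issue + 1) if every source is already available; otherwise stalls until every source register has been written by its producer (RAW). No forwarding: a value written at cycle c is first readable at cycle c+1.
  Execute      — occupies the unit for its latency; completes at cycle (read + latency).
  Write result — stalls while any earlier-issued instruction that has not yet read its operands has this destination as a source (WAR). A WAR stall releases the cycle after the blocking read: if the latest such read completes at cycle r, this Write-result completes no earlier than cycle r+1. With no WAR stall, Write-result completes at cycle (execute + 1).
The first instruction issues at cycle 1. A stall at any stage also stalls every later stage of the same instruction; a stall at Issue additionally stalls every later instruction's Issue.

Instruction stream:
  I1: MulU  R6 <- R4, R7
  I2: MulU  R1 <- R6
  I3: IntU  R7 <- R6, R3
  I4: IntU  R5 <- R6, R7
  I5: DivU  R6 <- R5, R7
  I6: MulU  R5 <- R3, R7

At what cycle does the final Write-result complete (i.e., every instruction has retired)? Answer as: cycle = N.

[I1] 1/2/5/6
[I2] 7/8/11/12  (struct: MulU busy until I1 writes@6)
[I3] 8/9/10/11
[I4] 12/13/14/15  (struct: IntU busy until I3 writes@11)
[I5] 13/16/23/24  (RAW R5: wait I4 write@15)
[I6] 16/17/20/21  (WAW R5: wait I4 write@15)

cycle = 24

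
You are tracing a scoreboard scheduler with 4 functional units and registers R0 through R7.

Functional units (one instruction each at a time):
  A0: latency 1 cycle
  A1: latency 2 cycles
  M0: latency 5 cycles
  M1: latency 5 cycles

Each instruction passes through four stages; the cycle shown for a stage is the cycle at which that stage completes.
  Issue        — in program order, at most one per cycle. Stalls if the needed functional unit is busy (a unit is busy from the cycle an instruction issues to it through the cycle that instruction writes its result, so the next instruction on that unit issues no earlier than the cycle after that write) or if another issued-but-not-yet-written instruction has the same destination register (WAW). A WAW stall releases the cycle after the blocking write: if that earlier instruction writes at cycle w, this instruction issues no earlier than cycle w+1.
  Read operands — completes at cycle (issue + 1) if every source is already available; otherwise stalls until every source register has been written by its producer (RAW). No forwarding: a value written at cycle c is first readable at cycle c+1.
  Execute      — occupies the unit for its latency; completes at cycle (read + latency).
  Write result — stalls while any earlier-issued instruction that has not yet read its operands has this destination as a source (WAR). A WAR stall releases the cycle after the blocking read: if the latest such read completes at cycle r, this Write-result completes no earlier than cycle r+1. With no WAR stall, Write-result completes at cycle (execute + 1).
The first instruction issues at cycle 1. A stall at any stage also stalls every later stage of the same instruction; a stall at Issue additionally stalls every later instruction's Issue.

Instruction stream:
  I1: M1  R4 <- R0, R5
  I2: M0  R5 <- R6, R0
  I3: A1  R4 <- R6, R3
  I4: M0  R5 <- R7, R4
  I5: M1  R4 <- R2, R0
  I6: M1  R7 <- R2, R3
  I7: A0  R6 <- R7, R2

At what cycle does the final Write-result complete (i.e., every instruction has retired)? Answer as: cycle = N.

cycle = 32

[1] I1→M1
[2] I1 RO | I2→M0
[3] I2 RO
[7] I1 EX
[8] I1 WR R4 | I2 EX
[9] I2 WR R5 | I3→A1
[10] I3 RO | I4→M0
[12] I3 EX
[13] I3 WR R4
[14] I4 RO | I5→M1
[15] I5 RO
[19] I4 EX
[20] I4 WR R5 | I5 EX
[21] I5 WR R4
[22] I6→M1
[23] I6 RO | I7→A0
[28] I6 EX
[29] I6 WR R7
[30] I7 RO
[31] I7 EX
[32] I7 WR R6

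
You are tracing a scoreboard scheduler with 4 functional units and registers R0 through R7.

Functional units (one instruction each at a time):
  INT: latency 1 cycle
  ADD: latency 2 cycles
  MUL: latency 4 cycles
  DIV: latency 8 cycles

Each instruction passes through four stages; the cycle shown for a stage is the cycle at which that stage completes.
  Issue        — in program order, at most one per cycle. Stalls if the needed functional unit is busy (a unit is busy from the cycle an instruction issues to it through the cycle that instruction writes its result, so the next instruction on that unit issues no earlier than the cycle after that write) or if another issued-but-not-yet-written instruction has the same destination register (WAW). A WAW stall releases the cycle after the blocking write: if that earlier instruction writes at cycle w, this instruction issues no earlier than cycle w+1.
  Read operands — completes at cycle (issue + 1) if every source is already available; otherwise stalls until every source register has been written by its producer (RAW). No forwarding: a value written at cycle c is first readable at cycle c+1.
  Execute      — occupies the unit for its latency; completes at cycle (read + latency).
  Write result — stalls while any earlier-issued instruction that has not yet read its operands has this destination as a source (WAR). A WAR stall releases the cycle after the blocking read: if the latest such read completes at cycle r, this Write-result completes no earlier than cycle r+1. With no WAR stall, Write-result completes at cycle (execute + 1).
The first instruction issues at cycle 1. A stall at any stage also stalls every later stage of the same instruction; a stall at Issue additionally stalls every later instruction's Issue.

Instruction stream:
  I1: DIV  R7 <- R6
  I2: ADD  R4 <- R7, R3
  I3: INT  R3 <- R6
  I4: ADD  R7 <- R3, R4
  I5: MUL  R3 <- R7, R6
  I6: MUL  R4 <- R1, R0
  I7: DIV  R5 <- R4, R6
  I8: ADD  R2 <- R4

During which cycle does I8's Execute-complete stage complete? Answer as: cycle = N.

[1] issue I1 (DIV)
[2] I1 read-ops · issue I2 (ADD)
[3] issue I3 (INT)
[4] I3 read-ops
[5] I3 finished on INT
[10] I1 finished on DIV
[11] I1→R7
[12] I2 read-ops
[13] I3→R3
[14] I2 finished on ADD
[15] I2→R4
[16] issue I4 (ADD)
[17] I4 read-ops · issue I5 (MUL)
[19] I4 finished on ADD
[20] I4→R7
[21] I5 read-ops
[25] I5 finished on MUL
[26] I5→R3
[27] issue I6 (MUL)
[28] I6 read-ops · issue I7 (DIV)
[29] issue I8 (ADD)
[32] I6 finished on MUL
[33] I6→R4
[34] I7 read-ops · I8 read-ops
[36] I8 finished on ADD
[37] I8→R2
[42] I7 finished on DIV
[43] I7→R5

cycle = 36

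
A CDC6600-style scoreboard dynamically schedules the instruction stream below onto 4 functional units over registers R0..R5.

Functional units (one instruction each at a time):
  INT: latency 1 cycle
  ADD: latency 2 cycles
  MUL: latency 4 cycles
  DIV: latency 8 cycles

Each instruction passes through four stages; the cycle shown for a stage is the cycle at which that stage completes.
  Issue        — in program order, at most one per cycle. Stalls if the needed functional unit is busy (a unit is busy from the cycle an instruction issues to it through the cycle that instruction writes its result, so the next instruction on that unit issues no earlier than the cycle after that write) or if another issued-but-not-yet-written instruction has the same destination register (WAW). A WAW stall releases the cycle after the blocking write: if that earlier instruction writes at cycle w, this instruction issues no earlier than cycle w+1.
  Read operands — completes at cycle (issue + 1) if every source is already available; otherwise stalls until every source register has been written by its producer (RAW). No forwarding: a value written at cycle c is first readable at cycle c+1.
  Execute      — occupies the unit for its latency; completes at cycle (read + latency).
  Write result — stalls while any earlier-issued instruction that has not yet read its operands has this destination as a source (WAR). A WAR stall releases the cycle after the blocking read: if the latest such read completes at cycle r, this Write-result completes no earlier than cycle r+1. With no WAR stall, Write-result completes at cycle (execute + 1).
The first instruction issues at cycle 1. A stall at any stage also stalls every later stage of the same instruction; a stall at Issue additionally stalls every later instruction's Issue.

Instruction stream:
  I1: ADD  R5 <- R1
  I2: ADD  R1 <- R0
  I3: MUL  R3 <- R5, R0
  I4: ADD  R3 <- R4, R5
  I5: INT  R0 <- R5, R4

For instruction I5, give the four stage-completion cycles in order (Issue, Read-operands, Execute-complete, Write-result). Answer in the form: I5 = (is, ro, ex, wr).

I5 = (15, 16, 17, 18)

cycle 1: I1→ADD
cycle 2: I1 RO
cycle 4: I1 EX
cycle 5: I1 WR R5
cycle 6: I2→ADD
cycle 7: I2 RO | I3→MUL
cycle 8: I3 RO
cycle 9: I2 EX
cycle 10: I2 WR R1
cycle 12: I3 EX
cycle 13: I3 WR R3
cycle 14: I4→ADD
cycle 15: I4 RO | I5→INT
cycle 16: I5 RO
cycle 17: I4 EX | I5 EX
cycle 18: I4 WR R3 | I5 WR R0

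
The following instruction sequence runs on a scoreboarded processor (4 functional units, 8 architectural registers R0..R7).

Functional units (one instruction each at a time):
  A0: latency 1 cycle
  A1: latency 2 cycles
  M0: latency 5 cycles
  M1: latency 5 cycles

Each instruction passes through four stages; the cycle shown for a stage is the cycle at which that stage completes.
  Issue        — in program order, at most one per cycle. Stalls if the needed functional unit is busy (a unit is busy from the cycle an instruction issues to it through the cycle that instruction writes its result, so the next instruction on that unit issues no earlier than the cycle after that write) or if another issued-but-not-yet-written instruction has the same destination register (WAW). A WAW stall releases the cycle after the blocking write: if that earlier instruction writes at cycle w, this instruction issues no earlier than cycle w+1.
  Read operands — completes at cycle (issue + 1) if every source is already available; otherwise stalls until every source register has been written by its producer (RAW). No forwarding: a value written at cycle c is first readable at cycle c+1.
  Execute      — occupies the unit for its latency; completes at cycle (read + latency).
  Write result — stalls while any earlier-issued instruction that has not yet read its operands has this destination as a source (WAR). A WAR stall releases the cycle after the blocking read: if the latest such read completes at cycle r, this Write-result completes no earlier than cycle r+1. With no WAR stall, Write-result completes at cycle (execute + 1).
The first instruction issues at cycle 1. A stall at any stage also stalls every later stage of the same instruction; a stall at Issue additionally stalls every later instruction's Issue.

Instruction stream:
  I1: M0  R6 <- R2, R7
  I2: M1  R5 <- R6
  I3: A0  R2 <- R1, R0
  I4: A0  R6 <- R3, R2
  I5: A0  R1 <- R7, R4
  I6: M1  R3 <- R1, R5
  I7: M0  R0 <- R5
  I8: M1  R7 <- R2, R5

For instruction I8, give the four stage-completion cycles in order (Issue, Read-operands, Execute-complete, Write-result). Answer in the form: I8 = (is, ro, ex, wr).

1) issue 1, read 2, done 7, write 8
2) issue 2, read 9, done 14, write 15  <RAW R6: wait I1 write@8>
3) issue 3, read 4, done 5, write 6
4) issue 9, read 10, done 11, write 12  <WAW R6: wait I1 write@8>
5) issue 13, read 14, done 15, write 16  <struct: A0 busy until I4 writes@12>
6) issue 16, read 17, done 22, write 23  <struct: M1 busy until I2 writes@15>
7) issue 17, read 18, done 23, write 24
8) issue 24, read 25, done 30, write 31  <struct: M1 busy until I6 writes@23>

I8 = (24, 25, 30, 31)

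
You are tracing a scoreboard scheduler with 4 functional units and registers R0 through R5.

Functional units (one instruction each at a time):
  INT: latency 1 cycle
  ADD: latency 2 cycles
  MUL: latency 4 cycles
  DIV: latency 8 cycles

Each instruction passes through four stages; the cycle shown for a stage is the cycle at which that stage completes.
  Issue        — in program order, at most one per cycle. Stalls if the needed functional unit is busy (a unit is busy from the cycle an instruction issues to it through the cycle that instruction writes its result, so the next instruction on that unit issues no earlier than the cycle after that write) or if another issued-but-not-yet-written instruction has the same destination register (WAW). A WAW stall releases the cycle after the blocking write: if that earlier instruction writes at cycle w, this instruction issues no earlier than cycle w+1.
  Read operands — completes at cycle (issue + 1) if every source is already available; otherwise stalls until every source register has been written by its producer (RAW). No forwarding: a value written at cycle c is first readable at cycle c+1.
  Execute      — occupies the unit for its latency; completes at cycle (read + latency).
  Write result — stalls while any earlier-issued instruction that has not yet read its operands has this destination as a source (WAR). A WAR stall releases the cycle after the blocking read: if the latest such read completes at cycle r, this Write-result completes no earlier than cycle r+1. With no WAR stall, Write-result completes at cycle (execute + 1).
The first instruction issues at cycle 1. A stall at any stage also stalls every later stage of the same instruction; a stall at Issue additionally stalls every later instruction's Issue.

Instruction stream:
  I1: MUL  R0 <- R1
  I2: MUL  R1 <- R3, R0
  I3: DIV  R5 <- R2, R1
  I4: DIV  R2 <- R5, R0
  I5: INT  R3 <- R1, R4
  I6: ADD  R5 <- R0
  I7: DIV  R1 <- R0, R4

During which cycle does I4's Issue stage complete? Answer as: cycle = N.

cycle = 25

I1: IS=1 RO=2 EX=6 WR=7
I2: IS=8 RO=9 EX=13 WR=14  [struct: MUL busy until I1 writes@7]
I3: IS=9 RO=15 EX=23 WR=24  [RAW R1: wait I2 write@14]
I4: IS=25 RO=26 EX=34 WR=35  [struct: DIV busy until I3 writes@24]
I5: IS=26 RO=27 EX=28 WR=29
I6: IS=27 RO=28 EX=30 WR=31
I7: IS=36 RO=37 EX=45 WR=46  [struct: DIV busy until I4 writes@35]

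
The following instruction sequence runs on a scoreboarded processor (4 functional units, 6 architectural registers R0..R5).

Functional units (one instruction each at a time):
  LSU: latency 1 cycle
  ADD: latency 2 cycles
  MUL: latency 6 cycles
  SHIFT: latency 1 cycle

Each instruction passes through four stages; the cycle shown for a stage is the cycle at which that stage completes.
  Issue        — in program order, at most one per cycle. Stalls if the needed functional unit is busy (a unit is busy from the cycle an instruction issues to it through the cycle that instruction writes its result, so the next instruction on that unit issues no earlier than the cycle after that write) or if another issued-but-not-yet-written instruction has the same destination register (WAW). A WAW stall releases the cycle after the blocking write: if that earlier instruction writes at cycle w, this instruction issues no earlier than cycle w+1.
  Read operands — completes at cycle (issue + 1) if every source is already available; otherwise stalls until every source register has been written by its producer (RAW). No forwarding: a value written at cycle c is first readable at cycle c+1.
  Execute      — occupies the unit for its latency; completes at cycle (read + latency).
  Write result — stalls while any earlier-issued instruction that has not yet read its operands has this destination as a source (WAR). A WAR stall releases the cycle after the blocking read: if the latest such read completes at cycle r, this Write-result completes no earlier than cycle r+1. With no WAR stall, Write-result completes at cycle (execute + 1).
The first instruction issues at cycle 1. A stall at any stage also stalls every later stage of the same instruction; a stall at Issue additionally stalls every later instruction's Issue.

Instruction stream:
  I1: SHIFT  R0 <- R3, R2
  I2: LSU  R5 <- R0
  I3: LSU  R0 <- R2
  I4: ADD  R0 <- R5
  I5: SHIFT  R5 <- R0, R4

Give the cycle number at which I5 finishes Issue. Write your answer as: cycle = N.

cycle = 13

[I1] 1/2/3/4
[I2] 2/5/6/7  (RAW R0: wait I1 write@4)
[I3] 8/9/10/11  (struct: LSU busy until I2 writes@7)
[I4] 12/13/15/16  (WAW R0: wait I3 write@11)
[I5] 13/17/18/19  (RAW R0: wait I4 write@16)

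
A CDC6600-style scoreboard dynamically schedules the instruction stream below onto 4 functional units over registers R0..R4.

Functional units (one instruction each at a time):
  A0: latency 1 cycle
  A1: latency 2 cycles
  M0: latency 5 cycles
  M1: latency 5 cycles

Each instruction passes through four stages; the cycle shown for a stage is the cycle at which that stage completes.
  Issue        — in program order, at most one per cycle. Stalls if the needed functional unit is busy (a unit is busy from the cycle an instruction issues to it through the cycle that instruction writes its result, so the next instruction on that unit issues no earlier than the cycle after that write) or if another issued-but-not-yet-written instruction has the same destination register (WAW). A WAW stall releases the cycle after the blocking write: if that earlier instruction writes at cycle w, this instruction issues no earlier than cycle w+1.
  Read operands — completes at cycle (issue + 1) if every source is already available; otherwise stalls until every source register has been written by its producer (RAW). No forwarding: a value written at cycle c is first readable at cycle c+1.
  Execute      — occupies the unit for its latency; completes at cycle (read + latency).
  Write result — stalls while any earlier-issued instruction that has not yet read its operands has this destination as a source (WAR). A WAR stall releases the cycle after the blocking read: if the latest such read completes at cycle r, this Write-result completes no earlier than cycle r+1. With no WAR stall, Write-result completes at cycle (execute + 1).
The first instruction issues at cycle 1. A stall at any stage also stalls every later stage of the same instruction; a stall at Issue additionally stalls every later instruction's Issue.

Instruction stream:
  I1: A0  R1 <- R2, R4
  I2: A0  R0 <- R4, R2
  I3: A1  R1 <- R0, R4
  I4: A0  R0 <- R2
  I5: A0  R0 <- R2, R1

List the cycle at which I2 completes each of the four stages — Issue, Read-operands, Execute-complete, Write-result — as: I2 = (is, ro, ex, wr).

cycle 1: I1 dispatched to A0
cycle 2: I1 operands ready
cycle 3: I1 complete
cycle 4: R1←I1
cycle 5: I2 dispatched to A0
cycle 6: I2 operands ready, I3 dispatched to A1
cycle 7: I2 complete
cycle 8: R0←I2
cycle 9: I3 operands ready, I4 dispatched to A0
cycle 10: I4 operands ready
cycle 11: I3 complete, I4 complete
cycle 12: R1←I3, R0←I4
cycle 13: I5 dispatched to A0
cycle 14: I5 operands ready
cycle 15: I5 complete
cycle 16: R0←I5

I2 = (5, 6, 7, 8)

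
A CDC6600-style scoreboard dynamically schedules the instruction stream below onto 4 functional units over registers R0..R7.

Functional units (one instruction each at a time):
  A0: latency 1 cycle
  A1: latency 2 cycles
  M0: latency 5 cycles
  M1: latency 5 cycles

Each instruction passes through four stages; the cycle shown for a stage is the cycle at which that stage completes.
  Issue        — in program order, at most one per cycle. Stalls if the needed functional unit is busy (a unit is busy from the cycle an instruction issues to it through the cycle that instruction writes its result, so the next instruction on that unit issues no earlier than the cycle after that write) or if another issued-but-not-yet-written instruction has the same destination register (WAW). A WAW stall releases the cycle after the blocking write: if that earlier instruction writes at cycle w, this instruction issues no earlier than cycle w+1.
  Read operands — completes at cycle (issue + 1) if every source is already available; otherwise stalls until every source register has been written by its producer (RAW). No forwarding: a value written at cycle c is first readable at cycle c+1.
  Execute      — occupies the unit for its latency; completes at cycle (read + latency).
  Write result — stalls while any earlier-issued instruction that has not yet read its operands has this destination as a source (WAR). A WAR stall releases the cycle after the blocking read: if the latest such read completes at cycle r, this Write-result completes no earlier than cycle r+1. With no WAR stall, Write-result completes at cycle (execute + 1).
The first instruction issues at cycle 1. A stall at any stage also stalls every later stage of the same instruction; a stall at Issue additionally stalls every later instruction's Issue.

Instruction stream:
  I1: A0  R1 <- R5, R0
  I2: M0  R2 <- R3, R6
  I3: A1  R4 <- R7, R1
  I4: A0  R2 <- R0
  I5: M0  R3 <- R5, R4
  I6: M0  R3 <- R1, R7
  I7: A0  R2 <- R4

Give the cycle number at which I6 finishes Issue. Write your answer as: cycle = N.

cycle = 19

[1] I1 issues→A0
[2] I1 reads, I2 issues→M0
[3] I1 exec-done, I2 reads, I3 issues→A1
[4] I1 writes R1
[5] I3 reads
[7] I3 exec-done
[8] I2 exec-done, I3 writes R4
[9] I2 writes R2
[10] I4 issues→A0
[11] I4 reads, I5 issues→M0
[12] I4 exec-done, I5 reads
[13] I4 writes R2
[17] I5 exec-done
[18] I5 writes R3
[19] I6 issues→M0
[20] I6 reads, I7 issues→A0
[21] I7 reads
[22] I7 exec-done
[23] I7 writes R2
[25] I6 exec-done
[26] I6 writes R3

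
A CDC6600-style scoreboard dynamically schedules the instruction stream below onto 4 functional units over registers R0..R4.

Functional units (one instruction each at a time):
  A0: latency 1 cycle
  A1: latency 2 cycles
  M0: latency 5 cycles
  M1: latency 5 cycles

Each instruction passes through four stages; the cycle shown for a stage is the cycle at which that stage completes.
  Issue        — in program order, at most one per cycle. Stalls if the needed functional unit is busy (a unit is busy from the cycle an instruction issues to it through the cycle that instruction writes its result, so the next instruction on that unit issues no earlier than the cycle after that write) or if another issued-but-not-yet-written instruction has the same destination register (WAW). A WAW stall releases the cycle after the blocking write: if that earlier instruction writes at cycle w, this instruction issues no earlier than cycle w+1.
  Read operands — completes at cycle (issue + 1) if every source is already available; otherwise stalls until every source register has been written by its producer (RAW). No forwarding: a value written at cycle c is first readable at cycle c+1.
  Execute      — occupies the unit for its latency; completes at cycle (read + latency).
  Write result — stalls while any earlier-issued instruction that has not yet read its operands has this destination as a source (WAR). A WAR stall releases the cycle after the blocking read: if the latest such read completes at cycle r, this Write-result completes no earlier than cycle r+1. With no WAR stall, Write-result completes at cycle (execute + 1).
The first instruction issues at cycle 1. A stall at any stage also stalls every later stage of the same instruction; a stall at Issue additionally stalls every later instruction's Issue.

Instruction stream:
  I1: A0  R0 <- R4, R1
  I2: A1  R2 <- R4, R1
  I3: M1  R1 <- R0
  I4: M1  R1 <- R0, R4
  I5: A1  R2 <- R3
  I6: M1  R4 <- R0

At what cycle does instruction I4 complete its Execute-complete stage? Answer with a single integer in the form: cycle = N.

cycle = 18

t=1  I1 issues→A0
t=2  I1 reads, I2 issues→A1
t=3  I1 exec-done, I2 reads, I3 issues→M1
t=4  I1 writes R0
t=5  I2 exec-done, I3 reads
t=6  I2 writes R2
t=10  I3 exec-done
t=11  I3 writes R1
t=12  I4 issues→M1
t=13  I4 reads, I5 issues→A1
t=14  I5 reads
t=16  I5 exec-done
t=17  I5 writes R2
t=18  I4 exec-done
t=19  I4 writes R1
t=20  I6 issues→M1
t=21  I6 reads
t=26  I6 exec-done
t=27  I6 writes R4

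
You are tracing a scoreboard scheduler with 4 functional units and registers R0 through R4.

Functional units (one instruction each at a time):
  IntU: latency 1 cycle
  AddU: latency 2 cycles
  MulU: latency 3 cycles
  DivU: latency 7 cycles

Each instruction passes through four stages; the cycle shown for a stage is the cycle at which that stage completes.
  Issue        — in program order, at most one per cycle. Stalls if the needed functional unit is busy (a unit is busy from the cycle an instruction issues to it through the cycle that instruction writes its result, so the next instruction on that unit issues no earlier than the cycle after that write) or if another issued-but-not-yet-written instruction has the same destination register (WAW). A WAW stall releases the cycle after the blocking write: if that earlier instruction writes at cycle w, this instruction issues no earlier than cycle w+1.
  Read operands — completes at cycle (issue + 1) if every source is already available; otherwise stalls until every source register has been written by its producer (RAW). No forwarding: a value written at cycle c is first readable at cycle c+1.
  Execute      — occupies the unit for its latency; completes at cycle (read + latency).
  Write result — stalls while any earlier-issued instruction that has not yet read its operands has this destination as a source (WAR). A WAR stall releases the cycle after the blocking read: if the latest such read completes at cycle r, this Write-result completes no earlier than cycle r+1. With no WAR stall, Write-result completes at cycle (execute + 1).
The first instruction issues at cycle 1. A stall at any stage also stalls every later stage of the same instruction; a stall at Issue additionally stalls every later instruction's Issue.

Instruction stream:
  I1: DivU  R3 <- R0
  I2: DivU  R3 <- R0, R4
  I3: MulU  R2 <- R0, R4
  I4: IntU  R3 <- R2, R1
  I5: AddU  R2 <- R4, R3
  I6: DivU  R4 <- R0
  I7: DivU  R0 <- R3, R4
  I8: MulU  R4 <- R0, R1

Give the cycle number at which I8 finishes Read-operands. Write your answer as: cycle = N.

cycle 1: I1 dispatched to DivU
cycle 2: I1 operands ready
cycle 9: I1 complete
cycle 10: R3←I1
cycle 11: I2 dispatched to DivU
cycle 12: I2 operands ready; I3 dispatched to MulU
cycle 13: I3 operands ready
cycle 16: I3 complete
cycle 17: R2←I3
cycle 19: I2 complete
cycle 20: R3←I2
cycle 21: I4 dispatched to IntU
cycle 22: I4 operands ready; I5 dispatched to AddU
cycle 23: I4 complete; I6 dispatched to DivU
cycle 24: R3←I4; I6 operands ready
cycle 25: I5 operands ready
cycle 27: I5 complete
cycle 28: R2←I5
cycle 31: I6 complete
cycle 32: R4←I6
cycle 33: I7 dispatched to DivU
cycle 34: I7 operands ready; I8 dispatched to MulU
cycle 41: I7 complete
cycle 42: R0←I7
cycle 43: I8 operands ready
cycle 46: I8 complete
cycle 47: R4←I8

cycle = 43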